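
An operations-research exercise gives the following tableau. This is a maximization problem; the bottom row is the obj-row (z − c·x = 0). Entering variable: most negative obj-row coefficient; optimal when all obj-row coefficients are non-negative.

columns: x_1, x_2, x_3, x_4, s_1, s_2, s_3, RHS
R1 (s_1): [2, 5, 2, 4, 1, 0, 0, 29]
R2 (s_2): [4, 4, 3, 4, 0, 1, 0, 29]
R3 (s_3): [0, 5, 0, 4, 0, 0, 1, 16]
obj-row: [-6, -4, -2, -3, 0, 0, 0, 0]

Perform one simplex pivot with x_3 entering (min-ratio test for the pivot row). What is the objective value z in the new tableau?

Ratio test on column x_3 — row 1: 29/2 = 29/2; row 2: 29/3 = 29/3; row 3: entry 0 ≤ 0. Minimum is 29/3 at row 2 (s_2 leaves); pivot element 3.
Pivot on row 2; the obj-row RHS becomes 0 − (-2)·(29/3) = 58/3.

58/3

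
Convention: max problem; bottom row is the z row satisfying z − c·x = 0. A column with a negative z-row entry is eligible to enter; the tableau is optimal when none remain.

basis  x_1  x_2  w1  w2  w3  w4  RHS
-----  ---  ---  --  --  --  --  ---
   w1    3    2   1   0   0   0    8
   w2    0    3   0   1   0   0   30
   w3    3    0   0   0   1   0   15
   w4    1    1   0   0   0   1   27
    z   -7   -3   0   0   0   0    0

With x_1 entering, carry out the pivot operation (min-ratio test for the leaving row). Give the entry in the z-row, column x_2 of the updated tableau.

5/3

Ratio test on column x_1 — row 1: 8/3 = 8/3; row 2: entry 0 ≤ 0; row 3: 15/3 = 5; row 4: 27/1 = 27. Minimum is 8/3 at row 1 (w1 leaves); pivot element 3.
Divide row 1 by 3; eliminate column x_1 from the other rows.
z-row update in column x_2: -3 − (-7)·(2/3) = 5/3.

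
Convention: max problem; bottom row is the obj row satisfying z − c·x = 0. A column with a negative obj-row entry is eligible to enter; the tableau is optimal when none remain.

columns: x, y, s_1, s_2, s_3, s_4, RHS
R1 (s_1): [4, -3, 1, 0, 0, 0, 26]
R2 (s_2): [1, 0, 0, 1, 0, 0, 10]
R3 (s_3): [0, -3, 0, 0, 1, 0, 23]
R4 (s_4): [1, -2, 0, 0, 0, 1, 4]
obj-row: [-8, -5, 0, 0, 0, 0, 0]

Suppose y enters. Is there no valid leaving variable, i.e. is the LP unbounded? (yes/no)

yes

Every constraint-row entry in column y is ≤ 0, so increasing y is unbounded.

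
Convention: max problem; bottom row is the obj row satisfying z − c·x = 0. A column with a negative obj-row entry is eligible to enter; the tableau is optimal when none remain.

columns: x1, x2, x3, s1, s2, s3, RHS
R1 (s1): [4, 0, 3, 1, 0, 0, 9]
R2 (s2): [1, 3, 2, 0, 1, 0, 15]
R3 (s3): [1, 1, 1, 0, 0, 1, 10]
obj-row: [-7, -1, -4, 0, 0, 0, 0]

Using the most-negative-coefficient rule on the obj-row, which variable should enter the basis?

x1

Negative obj-row entries: x1: -7, x2: -1, x3: -4.
The most negative is -7 in column x1, so x1 enters.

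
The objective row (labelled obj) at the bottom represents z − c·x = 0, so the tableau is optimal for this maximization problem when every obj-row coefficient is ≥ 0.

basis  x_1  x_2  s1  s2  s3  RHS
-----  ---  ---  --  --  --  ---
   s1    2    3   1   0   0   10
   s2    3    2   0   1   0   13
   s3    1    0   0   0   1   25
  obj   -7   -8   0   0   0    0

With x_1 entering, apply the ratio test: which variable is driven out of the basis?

Column x_1 entries and ratios — s1: 10/2 = 5; s2: 13/3 = 13/3; s3: 25/1 = 25.
Smallest ratio is 13/3 in the row of s2, so s2 leaves.

s2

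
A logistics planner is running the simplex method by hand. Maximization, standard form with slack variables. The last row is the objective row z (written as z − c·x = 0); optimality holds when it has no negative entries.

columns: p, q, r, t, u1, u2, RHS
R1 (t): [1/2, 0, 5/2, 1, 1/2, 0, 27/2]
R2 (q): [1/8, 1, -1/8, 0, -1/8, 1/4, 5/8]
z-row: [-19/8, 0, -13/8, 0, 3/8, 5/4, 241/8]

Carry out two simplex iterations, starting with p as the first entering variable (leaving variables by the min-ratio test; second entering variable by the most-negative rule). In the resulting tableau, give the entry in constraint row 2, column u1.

-2/3

Ratio test on column p — row 1: (27/2)/(1/2) = 27; row 2: (5/8)/(1/8) = 5. Minimum is 5 at row 2 (q leaves); pivot element 1/8.
Divide row 2 by 1/8; eliminate column p from the other rows.
Second iteration: most negative z-row entry is -4 in column r, so r enters.
Ratio test on column r — row 1: 11/3 = 11/3; row 2: entry -1 ≤ 0. Minimum is 11/3 at row 1 (t leaves); pivot element 3.
Divide row 1 by 3; eliminate column r from the other rows.
After both pivots, the entry at constraint row 2, column u1 is -2/3.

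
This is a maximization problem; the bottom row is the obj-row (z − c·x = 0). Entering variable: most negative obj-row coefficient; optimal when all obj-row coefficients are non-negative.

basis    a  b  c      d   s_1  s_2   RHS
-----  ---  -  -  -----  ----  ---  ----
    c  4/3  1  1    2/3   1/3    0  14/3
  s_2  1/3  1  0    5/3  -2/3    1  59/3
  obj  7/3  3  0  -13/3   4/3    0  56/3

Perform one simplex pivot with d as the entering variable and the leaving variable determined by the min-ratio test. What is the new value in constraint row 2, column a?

Ratio test on column d — row 1: (14/3)/(2/3) = 7; row 2: (59/3)/(5/3) = 59/5. Minimum is 7 at row 1 (c leaves); pivot element 2/3.
Divide row 1 by 2/3; eliminate column d from the other rows.
Row 2 update in column a: 1/3 − (5/3)·2 = -3.

-3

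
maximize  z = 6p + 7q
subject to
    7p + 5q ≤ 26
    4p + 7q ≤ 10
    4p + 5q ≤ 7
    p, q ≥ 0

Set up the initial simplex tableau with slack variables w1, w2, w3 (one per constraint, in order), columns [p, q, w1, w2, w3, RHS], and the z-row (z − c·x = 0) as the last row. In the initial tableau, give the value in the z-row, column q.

The z-row carries the negated objective coefficients: the q entry is -7.

-7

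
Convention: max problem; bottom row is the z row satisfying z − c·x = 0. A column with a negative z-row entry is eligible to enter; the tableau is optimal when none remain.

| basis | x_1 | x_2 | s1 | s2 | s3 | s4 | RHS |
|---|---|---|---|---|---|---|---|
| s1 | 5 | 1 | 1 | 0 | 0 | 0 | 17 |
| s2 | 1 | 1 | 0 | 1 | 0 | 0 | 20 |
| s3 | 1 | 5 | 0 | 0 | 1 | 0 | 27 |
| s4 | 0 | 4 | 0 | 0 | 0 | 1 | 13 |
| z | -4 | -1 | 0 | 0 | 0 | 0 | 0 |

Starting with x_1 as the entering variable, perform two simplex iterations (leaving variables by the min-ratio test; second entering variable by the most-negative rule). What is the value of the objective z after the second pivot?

57/4

Ratio test on column x_1 — row 1: 17/5 = 17/5; row 2: 20/1 = 20; row 3: 27/1 = 27; row 4: entry 0 ≤ 0. Minimum is 17/5 at row 1 (s1 leaves); pivot element 5.
Pivot on row 1; the z-row RHS becomes 0 − (-4)·(17/5) = 68/5.
Next entering variable (most negative z-row entry -1/5): x_2.
Ratio test on column x_2 — row 1: (17/5)/(1/5) = 17; row 2: (83/5)/(4/5) = 83/4; row 3: (118/5)/(24/5) = 59/12; row 4: 13/4 = 13/4. Minimum is 13/4 at row 4 (s4 leaves); pivot element 4.
After the second pivot the z-row RHS is 68/5 − (-1/5)·(13/4) = 57/4.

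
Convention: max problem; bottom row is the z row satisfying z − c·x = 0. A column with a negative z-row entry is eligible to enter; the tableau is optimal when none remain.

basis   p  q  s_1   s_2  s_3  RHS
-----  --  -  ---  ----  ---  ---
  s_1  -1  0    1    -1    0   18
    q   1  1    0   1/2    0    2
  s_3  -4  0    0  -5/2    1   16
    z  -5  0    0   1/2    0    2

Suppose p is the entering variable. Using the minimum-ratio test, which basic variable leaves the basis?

Column p entries and ratios — s_1: -1 ≤ 0, skip; q: 2/1 = 2; s_3: -4 ≤ 0, skip.
Smallest ratio is 2 in the row of q, so q leaves.

q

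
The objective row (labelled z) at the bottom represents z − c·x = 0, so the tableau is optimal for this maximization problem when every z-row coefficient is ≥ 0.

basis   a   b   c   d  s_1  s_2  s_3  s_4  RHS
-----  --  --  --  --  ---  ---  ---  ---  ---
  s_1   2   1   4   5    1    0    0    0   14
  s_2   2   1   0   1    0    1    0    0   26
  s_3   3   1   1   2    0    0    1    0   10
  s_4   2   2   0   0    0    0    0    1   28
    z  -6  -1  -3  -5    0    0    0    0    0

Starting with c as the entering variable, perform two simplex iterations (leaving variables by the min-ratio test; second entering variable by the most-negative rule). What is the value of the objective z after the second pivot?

111/5

Ratio test on column c — row 1: 14/4 = 7/2; row 2: entry 0 ≤ 0; row 3: 10/1 = 10; row 4: entry 0 ≤ 0. Minimum is 7/2 at row 1 (s_1 leaves); pivot element 4.
Pivot on row 1; the z-row RHS becomes 0 − (-3)·(7/2) = 21/2.
Next entering variable (most negative z-row entry -9/2): a.
Ratio test on column a — row 1: (7/2)/(1/2) = 7; row 2: 26/2 = 13; row 3: (13/2)/(5/2) = 13/5; row 4: 28/2 = 14. Minimum is 13/5 at row 3 (s_3 leaves); pivot element 5/2.
After the second pivot the z-row RHS is 21/2 − (-9/2)·(13/5) = 111/5.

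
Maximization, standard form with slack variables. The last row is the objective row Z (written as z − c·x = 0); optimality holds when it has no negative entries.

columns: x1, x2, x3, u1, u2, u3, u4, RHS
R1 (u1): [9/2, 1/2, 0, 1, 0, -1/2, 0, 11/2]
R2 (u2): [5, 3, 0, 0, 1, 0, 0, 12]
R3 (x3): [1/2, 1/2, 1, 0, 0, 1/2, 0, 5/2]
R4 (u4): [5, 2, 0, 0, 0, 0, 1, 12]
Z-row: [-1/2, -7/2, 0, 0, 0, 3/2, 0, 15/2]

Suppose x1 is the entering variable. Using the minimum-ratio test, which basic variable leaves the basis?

u1

Column x1 entries and ratios — u1: (11/2)/(9/2) = 11/9; u2: 12/5 = 12/5; x3: (5/2)/(1/2) = 5; u4: 12/5 = 12/5.
Smallest ratio is 11/9 in the row of u1, so u1 leaves.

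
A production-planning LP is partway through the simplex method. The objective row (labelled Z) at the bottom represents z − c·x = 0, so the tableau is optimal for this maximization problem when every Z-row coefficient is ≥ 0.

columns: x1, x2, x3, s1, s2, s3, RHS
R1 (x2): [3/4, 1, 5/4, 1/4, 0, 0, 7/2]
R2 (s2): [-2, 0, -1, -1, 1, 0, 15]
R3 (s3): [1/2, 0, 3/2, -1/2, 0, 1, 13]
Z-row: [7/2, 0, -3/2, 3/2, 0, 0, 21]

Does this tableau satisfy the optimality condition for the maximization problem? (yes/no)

no

The Z-row has a negative entry -3/2 in column x3, so it is not optimal.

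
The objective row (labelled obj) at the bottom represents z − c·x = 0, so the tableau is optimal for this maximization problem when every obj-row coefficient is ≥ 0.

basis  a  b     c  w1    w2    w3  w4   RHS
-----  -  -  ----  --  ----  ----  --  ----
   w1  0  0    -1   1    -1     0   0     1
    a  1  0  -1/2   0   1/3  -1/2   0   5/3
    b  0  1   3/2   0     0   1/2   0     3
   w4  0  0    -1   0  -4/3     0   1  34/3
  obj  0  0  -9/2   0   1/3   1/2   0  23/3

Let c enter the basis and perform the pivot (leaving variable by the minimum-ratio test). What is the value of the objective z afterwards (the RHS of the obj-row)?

Ratio test on column c — row 1: entry -1 ≤ 0; row 2: entry -1/2 ≤ 0; row 3: 3/(3/2) = 2; row 4: entry -1 ≤ 0. Minimum is 2 at row 3 (b leaves); pivot element 3/2.
Pivot on row 3; the obj-row RHS becomes 23/3 − (-9/2)·2 = 50/3.

50/3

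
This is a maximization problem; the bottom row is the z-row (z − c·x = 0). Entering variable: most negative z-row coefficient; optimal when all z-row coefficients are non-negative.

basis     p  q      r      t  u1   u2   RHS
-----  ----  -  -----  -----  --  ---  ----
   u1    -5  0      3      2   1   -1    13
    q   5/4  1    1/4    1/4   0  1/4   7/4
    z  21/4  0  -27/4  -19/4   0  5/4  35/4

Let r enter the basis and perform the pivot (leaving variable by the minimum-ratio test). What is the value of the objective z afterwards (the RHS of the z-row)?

38

Ratio test on column r — row 1: 13/3 = 13/3; row 2: (7/4)/(1/4) = 7. Minimum is 13/3 at row 1 (u1 leaves); pivot element 3.
Pivot on row 1; the z-row RHS becomes 35/4 − (-27/4)·(13/3) = 38.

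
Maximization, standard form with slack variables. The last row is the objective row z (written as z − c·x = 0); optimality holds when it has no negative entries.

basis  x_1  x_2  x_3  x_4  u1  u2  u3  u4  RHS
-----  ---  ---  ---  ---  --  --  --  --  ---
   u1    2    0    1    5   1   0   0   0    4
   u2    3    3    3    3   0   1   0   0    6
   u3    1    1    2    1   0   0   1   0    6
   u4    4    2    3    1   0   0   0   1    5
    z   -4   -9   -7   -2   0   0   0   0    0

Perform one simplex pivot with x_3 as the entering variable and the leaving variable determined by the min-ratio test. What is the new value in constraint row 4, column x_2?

2/3

Ratio test on column x_3 — row 1: 4/1 = 4; row 2: 6/3 = 2; row 3: 6/2 = 3; row 4: 5/3 = 5/3. Minimum is 5/3 at row 4 (u4 leaves); pivot element 3.
Divide row 4 by 3; eliminate column x_3 from the other rows.
In the new row 4, the x_2 entry is the old entry divided by the pivot: 2/3 = 2/3.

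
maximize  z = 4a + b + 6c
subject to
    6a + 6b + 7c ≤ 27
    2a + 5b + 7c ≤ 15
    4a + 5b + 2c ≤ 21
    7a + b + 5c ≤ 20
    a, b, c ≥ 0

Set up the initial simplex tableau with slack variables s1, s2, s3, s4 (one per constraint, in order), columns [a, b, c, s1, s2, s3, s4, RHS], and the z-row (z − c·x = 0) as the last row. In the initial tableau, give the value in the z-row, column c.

The z-row carries the negated objective coefficients: the c entry is -6.

-6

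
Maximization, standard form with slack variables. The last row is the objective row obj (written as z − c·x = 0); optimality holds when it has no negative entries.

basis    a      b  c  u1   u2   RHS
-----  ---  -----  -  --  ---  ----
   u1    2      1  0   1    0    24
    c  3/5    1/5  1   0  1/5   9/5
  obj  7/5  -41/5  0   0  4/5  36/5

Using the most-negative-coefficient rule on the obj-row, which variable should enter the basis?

b

Negative obj-row entries: b: -41/5.
The most negative is -41/5 in column b, so b enters.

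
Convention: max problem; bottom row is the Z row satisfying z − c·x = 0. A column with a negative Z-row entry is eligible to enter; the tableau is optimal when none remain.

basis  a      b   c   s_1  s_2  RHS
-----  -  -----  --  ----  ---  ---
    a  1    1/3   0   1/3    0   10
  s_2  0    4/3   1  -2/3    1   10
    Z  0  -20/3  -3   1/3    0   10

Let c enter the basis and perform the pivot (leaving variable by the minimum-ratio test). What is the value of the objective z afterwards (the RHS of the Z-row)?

40

Ratio test on column c — row 1: entry 0 ≤ 0; row 2: 10/1 = 10. Minimum is 10 at row 2 (s_2 leaves); pivot element 1.
Pivot on row 2; the Z-row RHS becomes 10 − (-3)·10 = 40.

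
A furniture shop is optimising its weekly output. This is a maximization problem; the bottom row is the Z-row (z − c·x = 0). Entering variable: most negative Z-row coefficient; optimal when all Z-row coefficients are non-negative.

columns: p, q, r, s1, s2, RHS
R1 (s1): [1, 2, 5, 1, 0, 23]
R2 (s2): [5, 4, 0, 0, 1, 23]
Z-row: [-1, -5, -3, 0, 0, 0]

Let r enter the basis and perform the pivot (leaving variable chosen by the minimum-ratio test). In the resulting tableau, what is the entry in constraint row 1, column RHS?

Ratio test on column r — row 1: 23/5 = 23/5; row 2: entry 0 ≤ 0. Minimum is 23/5 at row 1 (s1 leaves); pivot element 5.
Divide row 1 by 5; eliminate column r from the other rows.
In the new row 1, the RHS entry is the old entry divided by the pivot: 23/5 = 23/5.

23/5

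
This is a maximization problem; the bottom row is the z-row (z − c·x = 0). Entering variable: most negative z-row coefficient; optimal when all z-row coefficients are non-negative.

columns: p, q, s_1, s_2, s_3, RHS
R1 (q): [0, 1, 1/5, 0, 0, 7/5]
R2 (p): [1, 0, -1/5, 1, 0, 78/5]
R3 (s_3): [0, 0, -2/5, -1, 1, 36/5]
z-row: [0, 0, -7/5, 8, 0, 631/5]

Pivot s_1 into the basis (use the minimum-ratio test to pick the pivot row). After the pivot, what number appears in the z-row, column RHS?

Ratio test on column s_1 — row 1: (7/5)/(1/5) = 7; row 2: entry -1/5 ≤ 0; row 3: entry -2/5 ≤ 0. Minimum is 7 at row 1 (q leaves); pivot element 1/5.
Divide row 1 by 1/5; eliminate column s_1 from the other rows.
z-row update in column RHS: 631/5 − (-7/5)·7 = 136.

136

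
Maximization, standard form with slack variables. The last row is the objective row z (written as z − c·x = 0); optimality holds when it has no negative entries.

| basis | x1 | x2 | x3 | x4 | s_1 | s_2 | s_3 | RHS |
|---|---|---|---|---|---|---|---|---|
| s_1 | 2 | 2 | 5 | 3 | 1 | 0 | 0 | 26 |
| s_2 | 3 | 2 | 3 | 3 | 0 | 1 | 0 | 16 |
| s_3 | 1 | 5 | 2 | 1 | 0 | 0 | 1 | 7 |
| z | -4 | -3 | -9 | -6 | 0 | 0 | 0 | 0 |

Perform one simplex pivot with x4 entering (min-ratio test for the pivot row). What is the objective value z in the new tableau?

32

Ratio test on column x4 — row 1: 26/3 = 26/3; row 2: 16/3 = 16/3; row 3: 7/1 = 7. Minimum is 16/3 at row 2 (s_2 leaves); pivot element 3.
Pivot on row 2; the z-row RHS becomes 0 − (-6)·(16/3) = 32.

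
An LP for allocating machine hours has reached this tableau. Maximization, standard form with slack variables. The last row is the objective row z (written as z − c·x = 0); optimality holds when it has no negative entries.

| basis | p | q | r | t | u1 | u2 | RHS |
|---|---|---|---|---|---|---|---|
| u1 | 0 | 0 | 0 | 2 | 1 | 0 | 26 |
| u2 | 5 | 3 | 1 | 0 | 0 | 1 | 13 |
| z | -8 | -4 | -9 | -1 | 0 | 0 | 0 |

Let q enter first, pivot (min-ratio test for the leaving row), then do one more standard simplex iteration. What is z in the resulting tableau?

Ratio test on column q — row 1: entry 0 ≤ 0; row 2: 13/3 = 13/3. Minimum is 13/3 at row 2 (u2 leaves); pivot element 3.
Pivot on row 2; the z-row RHS becomes 0 − (-4)·(13/3) = 52/3.
Next entering variable (most negative z-row entry -23/3): r.
Ratio test on column r — row 1: entry 0 ≤ 0; row 2: (13/3)/(1/3) = 13. Minimum is 13 at row 2 (q leaves); pivot element 1/3.
After the second pivot the z-row RHS is 52/3 − (-23/3)·13 = 117.

117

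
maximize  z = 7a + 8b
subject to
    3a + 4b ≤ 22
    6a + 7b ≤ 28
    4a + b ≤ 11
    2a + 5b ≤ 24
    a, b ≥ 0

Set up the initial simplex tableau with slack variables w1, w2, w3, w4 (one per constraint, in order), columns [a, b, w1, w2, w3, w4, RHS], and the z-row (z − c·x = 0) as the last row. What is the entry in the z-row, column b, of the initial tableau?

-8

The z-row carries the negated objective coefficients: the b entry is -8.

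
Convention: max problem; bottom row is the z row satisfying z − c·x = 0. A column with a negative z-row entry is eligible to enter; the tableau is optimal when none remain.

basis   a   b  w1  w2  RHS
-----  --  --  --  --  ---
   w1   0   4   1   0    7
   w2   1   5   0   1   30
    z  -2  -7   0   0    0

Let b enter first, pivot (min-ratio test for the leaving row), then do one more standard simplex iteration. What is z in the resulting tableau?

Ratio test on column b — row 1: 7/4 = 7/4; row 2: 30/5 = 6. Minimum is 7/4 at row 1 (w1 leaves); pivot element 4.
Pivot on row 1; the z-row RHS becomes 0 − (-7)·(7/4) = 49/4.
Next entering variable (most negative z-row entry -2): a.
Ratio test on column a — row 1: entry 0 ≤ 0; row 2: (85/4)/1 = 85/4. Minimum is 85/4 at row 2 (w2 leaves); pivot element 1.
After the second pivot the z-row RHS is 49/4 − (-2)·(85/4) = 219/4.

219/4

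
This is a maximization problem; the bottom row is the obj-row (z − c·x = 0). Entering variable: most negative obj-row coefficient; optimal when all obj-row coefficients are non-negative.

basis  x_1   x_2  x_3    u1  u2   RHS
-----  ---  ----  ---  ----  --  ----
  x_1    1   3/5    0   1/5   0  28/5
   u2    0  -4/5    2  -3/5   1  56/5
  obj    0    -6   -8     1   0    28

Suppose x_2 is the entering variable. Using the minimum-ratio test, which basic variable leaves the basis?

Column x_2 entries and ratios — x_1: (28/5)/(3/5) = 28/3; u2: -4/5 ≤ 0, skip.
Smallest ratio is 28/3 in the row of x_1, so x_1 leaves.

x_1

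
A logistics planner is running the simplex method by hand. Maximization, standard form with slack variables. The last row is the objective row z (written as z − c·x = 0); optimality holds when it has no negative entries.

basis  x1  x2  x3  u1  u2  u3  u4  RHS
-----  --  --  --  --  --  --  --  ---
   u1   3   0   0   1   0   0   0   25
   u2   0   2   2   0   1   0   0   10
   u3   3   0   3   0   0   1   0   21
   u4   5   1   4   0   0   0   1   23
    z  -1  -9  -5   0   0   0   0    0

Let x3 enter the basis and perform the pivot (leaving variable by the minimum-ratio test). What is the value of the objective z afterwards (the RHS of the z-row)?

25

Ratio test on column x3 — row 1: entry 0 ≤ 0; row 2: 10/2 = 5; row 3: 21/3 = 7; row 4: 23/4 = 23/4. Minimum is 5 at row 2 (u2 leaves); pivot element 2.
Pivot on row 2; the z-row RHS becomes 0 − (-5)·5 = 25.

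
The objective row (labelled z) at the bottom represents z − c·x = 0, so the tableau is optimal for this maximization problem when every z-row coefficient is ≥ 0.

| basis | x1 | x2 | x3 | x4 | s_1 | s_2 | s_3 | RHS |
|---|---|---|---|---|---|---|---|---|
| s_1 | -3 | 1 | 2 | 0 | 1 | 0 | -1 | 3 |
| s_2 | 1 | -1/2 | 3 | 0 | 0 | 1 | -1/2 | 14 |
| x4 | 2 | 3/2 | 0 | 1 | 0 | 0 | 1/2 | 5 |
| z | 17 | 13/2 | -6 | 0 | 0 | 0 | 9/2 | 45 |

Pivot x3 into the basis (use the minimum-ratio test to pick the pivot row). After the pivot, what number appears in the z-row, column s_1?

Ratio test on column x3 — row 1: 3/2 = 3/2; row 2: 14/3 = 14/3; row 3: entry 0 ≤ 0. Minimum is 3/2 at row 1 (s_1 leaves); pivot element 2.
Divide row 1 by 2; eliminate column x3 from the other rows.
z-row update in column s_1: 0 − (-6)·(1/2) = 3.

3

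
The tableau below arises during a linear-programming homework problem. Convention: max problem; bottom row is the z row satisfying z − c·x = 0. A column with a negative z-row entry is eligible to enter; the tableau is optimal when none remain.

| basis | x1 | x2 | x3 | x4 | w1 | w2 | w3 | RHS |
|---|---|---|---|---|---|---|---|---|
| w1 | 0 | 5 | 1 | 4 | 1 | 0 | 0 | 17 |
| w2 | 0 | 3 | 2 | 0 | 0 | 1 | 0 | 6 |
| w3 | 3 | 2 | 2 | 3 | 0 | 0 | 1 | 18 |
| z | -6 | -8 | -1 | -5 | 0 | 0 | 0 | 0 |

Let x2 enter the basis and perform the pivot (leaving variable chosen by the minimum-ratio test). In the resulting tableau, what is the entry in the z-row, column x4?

-5

Ratio test on column x2 — row 1: 17/5 = 17/5; row 2: 6/3 = 2; row 3: 18/2 = 9. Minimum is 2 at row 2 (w2 leaves); pivot element 3.
Divide row 2 by 3; eliminate column x2 from the other rows.
z-row update in column x4: -5 − (-8)·0 = -5.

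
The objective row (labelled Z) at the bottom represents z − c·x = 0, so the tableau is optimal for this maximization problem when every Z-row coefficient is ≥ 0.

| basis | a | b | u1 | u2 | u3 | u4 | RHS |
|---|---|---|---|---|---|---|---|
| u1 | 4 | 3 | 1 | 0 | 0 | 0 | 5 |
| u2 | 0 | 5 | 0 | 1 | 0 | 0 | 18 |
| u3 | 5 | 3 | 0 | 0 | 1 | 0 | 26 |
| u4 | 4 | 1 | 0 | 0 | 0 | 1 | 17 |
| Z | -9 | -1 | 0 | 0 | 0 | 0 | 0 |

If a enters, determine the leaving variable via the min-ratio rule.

u1

Column a entries and ratios — u1: 5/4 = 5/4; u2: 0 ≤ 0, skip; u3: 26/5 = 26/5; u4: 17/4 = 17/4.
Smallest ratio is 5/4 in the row of u1, so u1 leaves.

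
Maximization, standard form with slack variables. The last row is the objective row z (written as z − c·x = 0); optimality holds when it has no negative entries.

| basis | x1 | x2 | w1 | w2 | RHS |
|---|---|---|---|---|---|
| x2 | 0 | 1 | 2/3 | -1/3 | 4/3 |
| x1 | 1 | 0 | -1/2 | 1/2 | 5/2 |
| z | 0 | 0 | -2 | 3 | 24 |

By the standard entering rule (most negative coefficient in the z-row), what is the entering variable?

w1

Negative z-row entries: w1: -2.
The most negative is -2 in column w1, so w1 enters.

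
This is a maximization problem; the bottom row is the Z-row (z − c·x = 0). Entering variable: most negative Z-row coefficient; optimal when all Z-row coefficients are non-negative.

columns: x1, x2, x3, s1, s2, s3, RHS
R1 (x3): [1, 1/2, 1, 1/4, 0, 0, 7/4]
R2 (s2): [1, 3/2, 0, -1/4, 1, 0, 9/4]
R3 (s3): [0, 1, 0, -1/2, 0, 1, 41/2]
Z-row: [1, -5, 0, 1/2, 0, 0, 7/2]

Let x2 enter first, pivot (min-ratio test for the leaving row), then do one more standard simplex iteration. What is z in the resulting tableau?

Ratio test on column x2 — row 1: (7/4)/(1/2) = 7/2; row 2: (9/4)/(3/2) = 3/2; row 3: (41/2)/1 = 41/2. Minimum is 3/2 at row 2 (s2 leaves); pivot element 3/2.
Pivot on row 2; the Z-row RHS becomes 7/2 − (-5)·(3/2) = 11.
Next entering variable (most negative Z-row entry -1/3): s1.
Ratio test on column s1 — row 1: 1/(1/3) = 3; row 2: entry -1/6 ≤ 0; row 3: entry -1/3 ≤ 0. Minimum is 3 at row 1 (x3 leaves); pivot element 1/3.
After the second pivot the Z-row RHS is 11 − (-1/3)·3 = 12.

12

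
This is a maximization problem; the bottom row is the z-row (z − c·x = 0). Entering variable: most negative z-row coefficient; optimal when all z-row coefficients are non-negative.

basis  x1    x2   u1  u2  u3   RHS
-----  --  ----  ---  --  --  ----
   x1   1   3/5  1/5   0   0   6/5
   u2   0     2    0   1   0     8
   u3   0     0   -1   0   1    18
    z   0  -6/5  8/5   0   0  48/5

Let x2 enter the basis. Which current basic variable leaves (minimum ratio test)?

Column x2 entries and ratios — x1: (6/5)/(3/5) = 2; u2: 8/2 = 4; u3: 0 ≤ 0, skip.
Smallest ratio is 2 in the row of x1, so x1 leaves.

x1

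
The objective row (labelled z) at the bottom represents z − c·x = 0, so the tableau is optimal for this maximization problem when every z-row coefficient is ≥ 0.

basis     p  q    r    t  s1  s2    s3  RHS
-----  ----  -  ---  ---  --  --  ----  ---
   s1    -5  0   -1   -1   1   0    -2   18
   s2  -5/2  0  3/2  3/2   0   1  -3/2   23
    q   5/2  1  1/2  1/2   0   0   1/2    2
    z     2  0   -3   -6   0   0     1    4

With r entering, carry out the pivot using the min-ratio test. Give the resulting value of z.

Ratio test on column r — row 1: entry -1 ≤ 0; row 2: 23/(3/2) = 46/3; row 3: 2/(1/2) = 4. Minimum is 4 at row 3 (q leaves); pivot element 1/2.
Pivot on row 3; the z-row RHS becomes 4 − (-3)·4 = 16.

16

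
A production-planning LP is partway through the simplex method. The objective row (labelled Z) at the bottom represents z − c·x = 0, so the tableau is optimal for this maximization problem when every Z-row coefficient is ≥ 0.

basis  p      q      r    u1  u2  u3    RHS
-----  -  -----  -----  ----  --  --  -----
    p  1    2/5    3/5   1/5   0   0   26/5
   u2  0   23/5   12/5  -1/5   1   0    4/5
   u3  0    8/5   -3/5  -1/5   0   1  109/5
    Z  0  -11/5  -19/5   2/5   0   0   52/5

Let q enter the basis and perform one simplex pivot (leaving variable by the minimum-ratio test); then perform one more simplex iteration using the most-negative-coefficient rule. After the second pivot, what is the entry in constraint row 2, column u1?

-1/12

Ratio test on column q — row 1: (26/5)/(2/5) = 13; row 2: (4/5)/(23/5) = 4/23; row 3: (109/5)/(8/5) = 109/8. Minimum is 4/23 at row 2 (u2 leaves); pivot element 23/5.
Divide row 2 by 23/5; eliminate column q from the other rows.
Second iteration: most negative Z-row entry is -61/23 in column r, so r enters.
Ratio test on column r — row 1: (118/23)/(9/23) = 118/9; row 2: (4/23)/(12/23) = 1/3; row 3: entry -33/23 ≤ 0. Minimum is 1/3 at row 2 (q leaves); pivot element 12/23.
Divide row 2 by 12/23; eliminate column r from the other rows.
After both pivots, the entry at constraint row 2, column u1 is -1/12.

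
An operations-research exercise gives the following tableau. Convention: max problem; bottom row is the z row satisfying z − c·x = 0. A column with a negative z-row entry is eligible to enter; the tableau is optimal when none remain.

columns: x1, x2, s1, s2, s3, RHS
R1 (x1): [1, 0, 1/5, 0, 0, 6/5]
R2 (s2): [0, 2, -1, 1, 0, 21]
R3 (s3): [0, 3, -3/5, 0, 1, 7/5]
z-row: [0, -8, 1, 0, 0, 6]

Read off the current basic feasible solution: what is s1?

s1 is not in the basis, so in the current basic feasible solution s1 = 0.

0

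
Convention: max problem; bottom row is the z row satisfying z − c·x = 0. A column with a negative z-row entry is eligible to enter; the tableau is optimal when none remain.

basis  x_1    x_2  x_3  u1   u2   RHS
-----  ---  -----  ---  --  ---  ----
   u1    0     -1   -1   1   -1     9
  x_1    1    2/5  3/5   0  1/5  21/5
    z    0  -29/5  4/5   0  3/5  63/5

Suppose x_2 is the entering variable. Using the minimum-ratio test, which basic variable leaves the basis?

Column x_2 entries and ratios — u1: -1 ≤ 0, skip; x_1: (21/5)/(2/5) = 21/2.
Smallest ratio is 21/2 in the row of x_1, so x_1 leaves.

x_1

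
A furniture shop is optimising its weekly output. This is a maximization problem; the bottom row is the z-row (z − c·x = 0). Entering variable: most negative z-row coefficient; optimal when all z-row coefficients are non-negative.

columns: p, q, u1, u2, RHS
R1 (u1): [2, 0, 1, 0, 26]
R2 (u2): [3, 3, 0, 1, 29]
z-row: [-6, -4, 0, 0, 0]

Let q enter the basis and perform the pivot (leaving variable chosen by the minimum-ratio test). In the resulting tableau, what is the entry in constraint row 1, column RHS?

Ratio test on column q — row 1: entry 0 ≤ 0; row 2: 29/3 = 29/3. Minimum is 29/3 at row 2 (u2 leaves); pivot element 3.
Divide row 2 by 3; eliminate column q from the other rows.
Row 1 update in column RHS: 26 − 0·(29/3) = 26.

26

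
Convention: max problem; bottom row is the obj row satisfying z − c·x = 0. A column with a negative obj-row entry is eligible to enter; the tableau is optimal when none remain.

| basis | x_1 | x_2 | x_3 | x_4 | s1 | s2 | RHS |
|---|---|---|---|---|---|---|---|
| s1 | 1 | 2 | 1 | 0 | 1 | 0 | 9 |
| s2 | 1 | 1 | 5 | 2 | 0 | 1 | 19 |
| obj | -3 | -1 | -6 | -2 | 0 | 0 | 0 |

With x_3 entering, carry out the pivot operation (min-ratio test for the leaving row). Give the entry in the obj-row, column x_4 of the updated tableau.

Ratio test on column x_3 — row 1: 9/1 = 9; row 2: 19/5 = 19/5. Minimum is 19/5 at row 2 (s2 leaves); pivot element 5.
Divide row 2 by 5; eliminate column x_3 from the other rows.
obj-row update in column x_4: -2 − (-6)·(2/5) = 2/5.

2/5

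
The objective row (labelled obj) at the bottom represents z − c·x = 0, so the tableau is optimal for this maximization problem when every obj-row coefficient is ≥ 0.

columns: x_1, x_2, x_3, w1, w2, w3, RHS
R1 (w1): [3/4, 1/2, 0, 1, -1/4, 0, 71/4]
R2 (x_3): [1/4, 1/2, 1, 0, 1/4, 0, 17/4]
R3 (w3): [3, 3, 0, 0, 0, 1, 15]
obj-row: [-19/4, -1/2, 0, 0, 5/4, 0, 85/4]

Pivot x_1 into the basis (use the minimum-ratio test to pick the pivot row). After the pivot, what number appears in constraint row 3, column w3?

1/3

Ratio test on column x_1 — row 1: (71/4)/(3/4) = 71/3; row 2: (17/4)/(1/4) = 17; row 3: 15/3 = 5. Minimum is 5 at row 3 (w3 leaves); pivot element 3.
Divide row 3 by 3; eliminate column x_1 from the other rows.
In the new row 3, the w3 entry is the old entry divided by the pivot: 1/3 = 1/3.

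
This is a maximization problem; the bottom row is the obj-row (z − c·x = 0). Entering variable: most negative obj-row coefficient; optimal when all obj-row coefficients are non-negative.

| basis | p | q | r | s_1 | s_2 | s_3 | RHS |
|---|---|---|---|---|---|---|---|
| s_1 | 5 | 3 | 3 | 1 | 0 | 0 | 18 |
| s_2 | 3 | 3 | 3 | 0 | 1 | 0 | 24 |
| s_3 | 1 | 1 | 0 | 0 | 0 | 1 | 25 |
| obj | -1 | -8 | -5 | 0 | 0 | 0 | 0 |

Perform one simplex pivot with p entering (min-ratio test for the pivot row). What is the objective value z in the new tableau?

Ratio test on column p — row 1: 18/5 = 18/5; row 2: 24/3 = 8; row 3: 25/1 = 25. Minimum is 18/5 at row 1 (s_1 leaves); pivot element 5.
Pivot on row 1; the obj-row RHS becomes 0 − (-1)·(18/5) = 18/5.

18/5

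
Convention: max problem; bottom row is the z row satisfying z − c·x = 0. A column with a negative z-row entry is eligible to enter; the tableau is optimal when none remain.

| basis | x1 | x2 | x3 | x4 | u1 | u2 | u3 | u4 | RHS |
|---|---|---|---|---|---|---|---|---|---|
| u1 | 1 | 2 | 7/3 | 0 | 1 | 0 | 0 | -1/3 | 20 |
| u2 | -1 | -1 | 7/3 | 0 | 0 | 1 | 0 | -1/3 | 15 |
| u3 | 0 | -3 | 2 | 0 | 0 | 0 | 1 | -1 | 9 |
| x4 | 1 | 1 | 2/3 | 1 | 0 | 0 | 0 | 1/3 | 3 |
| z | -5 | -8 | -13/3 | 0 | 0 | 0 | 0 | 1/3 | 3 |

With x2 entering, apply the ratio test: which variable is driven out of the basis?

Column x2 entries and ratios — u1: 20/2 = 10; u2: -1 ≤ 0, skip; u3: -3 ≤ 0, skip; x4: 3/1 = 3.
Smallest ratio is 3 in the row of x4, so x4 leaves.

x4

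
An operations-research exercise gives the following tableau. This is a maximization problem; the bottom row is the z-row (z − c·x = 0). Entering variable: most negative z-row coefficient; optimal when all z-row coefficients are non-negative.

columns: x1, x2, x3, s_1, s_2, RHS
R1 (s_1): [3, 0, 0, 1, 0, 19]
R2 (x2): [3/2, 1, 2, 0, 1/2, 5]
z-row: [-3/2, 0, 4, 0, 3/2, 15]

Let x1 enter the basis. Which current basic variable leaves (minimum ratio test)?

Column x1 entries and ratios — s_1: 19/3 = 19/3; x2: 5/(3/2) = 10/3.
Smallest ratio is 10/3 in the row of x2, so x2 leaves.

x2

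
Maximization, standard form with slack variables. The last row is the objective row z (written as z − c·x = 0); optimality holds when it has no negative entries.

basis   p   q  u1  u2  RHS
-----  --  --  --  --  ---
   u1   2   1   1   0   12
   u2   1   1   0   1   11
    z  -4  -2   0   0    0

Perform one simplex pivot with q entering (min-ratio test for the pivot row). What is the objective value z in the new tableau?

22

Ratio test on column q — row 1: 12/1 = 12; row 2: 11/1 = 11. Minimum is 11 at row 2 (u2 leaves); pivot element 1.
Pivot on row 2; the z-row RHS becomes 0 − (-2)·11 = 22.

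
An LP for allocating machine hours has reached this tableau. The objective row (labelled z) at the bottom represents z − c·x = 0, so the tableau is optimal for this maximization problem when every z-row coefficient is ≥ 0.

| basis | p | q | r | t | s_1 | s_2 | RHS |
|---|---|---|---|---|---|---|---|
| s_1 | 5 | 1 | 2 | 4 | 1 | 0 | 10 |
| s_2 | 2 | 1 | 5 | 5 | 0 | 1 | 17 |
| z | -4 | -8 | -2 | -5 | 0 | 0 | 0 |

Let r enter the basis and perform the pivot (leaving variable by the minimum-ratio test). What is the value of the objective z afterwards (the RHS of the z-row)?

Ratio test on column r — row 1: 10/2 = 5; row 2: 17/5 = 17/5. Minimum is 17/5 at row 2 (s_2 leaves); pivot element 5.
Pivot on row 2; the z-row RHS becomes 0 − (-2)·(17/5) = 34/5.

34/5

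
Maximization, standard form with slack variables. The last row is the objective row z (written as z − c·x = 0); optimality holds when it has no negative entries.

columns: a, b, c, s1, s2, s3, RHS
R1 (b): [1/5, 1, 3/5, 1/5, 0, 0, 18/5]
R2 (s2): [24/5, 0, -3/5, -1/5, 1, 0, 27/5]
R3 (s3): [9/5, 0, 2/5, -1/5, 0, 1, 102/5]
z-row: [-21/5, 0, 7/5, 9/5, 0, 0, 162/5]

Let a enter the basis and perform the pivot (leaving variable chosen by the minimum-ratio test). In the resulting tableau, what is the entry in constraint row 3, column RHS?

Ratio test on column a — row 1: (18/5)/(1/5) = 18; row 2: (27/5)/(24/5) = 9/8; row 3: (102/5)/(9/5) = 34/3. Minimum is 9/8 at row 2 (s2 leaves); pivot element 24/5.
Divide row 2 by 24/5; eliminate column a from the other rows.
Row 3 update in column RHS: 102/5 − (9/5)·(9/8) = 147/8.

147/8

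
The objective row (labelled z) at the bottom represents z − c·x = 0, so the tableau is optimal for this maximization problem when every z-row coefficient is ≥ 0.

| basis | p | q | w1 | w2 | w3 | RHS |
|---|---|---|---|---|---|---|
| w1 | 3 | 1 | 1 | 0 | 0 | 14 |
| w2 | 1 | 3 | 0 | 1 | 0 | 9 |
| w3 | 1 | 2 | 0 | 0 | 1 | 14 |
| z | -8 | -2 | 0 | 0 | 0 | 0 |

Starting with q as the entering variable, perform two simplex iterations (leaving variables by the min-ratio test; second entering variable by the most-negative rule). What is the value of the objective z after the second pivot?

Ratio test on column q — row 1: 14/1 = 14; row 2: 9/3 = 3; row 3: 14/2 = 7. Minimum is 3 at row 2 (w2 leaves); pivot element 3.
Pivot on row 2; the z-row RHS becomes 0 − (-2)·3 = 6.
Next entering variable (most negative z-row entry -22/3): p.
Ratio test on column p — row 1: 11/(8/3) = 33/8; row 2: 3/(1/3) = 9; row 3: 8/(1/3) = 24. Minimum is 33/8 at row 1 (w1 leaves); pivot element 8/3.
After the second pivot the z-row RHS is 6 − (-22/3)·(33/8) = 145/4.

145/4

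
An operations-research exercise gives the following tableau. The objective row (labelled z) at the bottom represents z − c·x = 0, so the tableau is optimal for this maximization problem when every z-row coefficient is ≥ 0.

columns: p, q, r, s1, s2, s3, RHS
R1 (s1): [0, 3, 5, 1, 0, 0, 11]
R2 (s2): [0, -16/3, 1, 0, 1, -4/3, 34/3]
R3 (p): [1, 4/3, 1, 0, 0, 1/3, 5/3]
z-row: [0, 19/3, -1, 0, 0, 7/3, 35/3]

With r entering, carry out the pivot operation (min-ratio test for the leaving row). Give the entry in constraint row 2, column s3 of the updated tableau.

-5/3

Ratio test on column r — row 1: 11/5 = 11/5; row 2: (34/3)/1 = 34/3; row 3: (5/3)/1 = 5/3. Minimum is 5/3 at row 3 (p leaves); pivot element 1.
Divide row 3 by 1; eliminate column r from the other rows.
Row 2 update in column s3: -4/3 − 1·(1/3) = -5/3.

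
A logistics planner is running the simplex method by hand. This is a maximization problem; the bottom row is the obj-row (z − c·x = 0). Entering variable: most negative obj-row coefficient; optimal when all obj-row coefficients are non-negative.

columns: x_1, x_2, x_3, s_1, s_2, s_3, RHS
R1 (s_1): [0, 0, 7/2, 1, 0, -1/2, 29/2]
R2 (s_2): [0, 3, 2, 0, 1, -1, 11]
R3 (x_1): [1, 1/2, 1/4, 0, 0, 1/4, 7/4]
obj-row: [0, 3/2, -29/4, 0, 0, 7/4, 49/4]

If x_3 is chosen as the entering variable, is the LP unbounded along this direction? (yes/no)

no

Column x_3 has positive entries in row(s) 1, 2, 3, so the ratio test bounds it — not unbounded.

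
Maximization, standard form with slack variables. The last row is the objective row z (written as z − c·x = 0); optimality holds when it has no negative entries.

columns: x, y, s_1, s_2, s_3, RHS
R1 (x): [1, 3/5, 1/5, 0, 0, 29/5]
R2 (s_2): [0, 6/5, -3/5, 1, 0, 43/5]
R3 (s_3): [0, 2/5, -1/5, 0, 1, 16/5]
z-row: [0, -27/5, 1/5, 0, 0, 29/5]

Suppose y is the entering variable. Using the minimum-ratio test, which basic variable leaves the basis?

Column y entries and ratios — x: (29/5)/(3/5) = 29/3; s_2: (43/5)/(6/5) = 43/6; s_3: (16/5)/(2/5) = 8.
Smallest ratio is 43/6 in the row of s_2, so s_2 leaves.

s_2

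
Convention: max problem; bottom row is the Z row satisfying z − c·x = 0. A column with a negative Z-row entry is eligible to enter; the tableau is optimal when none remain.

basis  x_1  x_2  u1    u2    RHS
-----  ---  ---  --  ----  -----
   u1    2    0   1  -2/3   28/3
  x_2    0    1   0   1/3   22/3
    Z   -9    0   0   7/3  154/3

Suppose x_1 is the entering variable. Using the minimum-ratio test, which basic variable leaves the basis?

Column x_1 entries and ratios — u1: (28/3)/2 = 14/3; x_2: 0 ≤ 0, skip.
Smallest ratio is 14/3 in the row of u1, so u1 leaves.

u1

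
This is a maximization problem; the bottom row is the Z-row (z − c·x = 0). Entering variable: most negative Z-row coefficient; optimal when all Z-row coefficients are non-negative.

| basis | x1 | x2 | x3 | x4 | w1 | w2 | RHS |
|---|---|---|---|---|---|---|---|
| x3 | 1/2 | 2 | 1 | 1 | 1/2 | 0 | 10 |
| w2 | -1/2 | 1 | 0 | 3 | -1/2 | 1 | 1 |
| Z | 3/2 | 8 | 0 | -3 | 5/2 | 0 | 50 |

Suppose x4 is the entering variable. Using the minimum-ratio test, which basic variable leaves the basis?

Column x4 entries and ratios — x3: 10/1 = 10; w2: 1/3 = 1/3.
Smallest ratio is 1/3 in the row of w2, so w2 leaves.

w2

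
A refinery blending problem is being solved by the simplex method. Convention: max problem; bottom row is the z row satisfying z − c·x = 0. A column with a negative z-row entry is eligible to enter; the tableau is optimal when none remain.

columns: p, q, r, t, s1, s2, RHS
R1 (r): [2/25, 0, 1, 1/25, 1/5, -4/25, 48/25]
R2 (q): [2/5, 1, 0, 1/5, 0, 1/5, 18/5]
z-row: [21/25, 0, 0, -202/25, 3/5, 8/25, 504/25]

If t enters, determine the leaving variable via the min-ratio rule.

q

Column t entries and ratios — r: (48/25)/(1/25) = 48; q: (18/5)/(1/5) = 18.
Smallest ratio is 18 in the row of q, so q leaves.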